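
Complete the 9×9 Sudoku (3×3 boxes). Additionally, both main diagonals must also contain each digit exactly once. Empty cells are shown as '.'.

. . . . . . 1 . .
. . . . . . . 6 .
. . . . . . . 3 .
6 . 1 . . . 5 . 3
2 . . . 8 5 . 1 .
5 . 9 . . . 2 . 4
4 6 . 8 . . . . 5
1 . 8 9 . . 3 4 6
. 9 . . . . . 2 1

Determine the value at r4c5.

r9c7 = 8 (hidden single in row 9).
r3c2 = 1 (hidden single in column 2).
r5c7 = 6 (hidden single in column 7).
r5c9 = 9 (hidden single in row 5).
r1c8 = 5 (hidden single in column 8).
r7c8 = 9 (hidden single in column 8).
r7c7 = 7 (sole candidate).
r4c4 = 2 (sole candidate).
r1c1 = 9 (hidden single in main diagonal).
r6c4 = 1 (hidden single in anti-diagonal).
r8c2 = 5 (hidden single in anti-diagonal).
r2c2 = 3 (sole candidate).
r6c6 = 6 (sole candidate).
r3c3 = 5 (sole candidate).
r6c5 = 3 (hidden single in row 6).
r5c3 = 3 (hidden single in row 5).
r7c3 = 2 (sole candidate).
r7c5 = 1 (sole candidate).
r7c6 = 3 (sole candidate).
r9c3 = 7 (sole candidate).
r9c6 = 4 (sole candidate).
r1c9 = 7 (sole candidate).
r2c3 = 4 (sole candidate).
r2c7 = 9 (sole candidate).
r3c7 = 4 (sole candidate).
r4c6 = 9 (sole candidate).
r9c1 = 3 (sole candidate).
r1c3 = 6 (sole candidate).
r1c4 = 3 (hidden single in row 1).
r1c5 = 4 (hidden single in row 1).
r4c5 = 7: row 4 has {1,2,3,5,6,9}; col 5 has {1,3,4,8}; box has {1,2,3,5,6,8,9} → only 7 remains.

7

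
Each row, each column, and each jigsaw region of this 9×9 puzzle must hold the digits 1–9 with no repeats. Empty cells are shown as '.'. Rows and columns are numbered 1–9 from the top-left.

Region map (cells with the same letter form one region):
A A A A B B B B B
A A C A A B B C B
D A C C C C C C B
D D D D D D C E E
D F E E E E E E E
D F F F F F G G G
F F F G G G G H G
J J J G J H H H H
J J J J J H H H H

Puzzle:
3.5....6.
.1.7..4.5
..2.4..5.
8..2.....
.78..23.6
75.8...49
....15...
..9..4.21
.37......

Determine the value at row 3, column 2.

row 9, column 9 = 8 (sole candidate).
row 9, column 8 = 9 (sole candidate).
row 5, column 8 = 1 (sole candidate).
row 9, column 6 = 6 (sole candidate).
row 9, column 7 = 5 (sole candidate).
row 4, column 8 = 7 (sole candidate).
row 4, column 9 = 4 (sole candidate).
row 7, column 8 = 3 (sole candidate).
row 8, column 7 = 7 (sole candidate).
row 9, column 5 = 2 (sole candidate).
row 2, column 8 = 8 (sole candidate).
row 7, column 4 = 6 (sole candidate).
row 8, column 4 = 3 (sole candidate).
row 6, column 7 = 2 (sole candidate).
row 7, column 3 = 4 (sole candidate).
row 7, column 7 = 8 (sole candidate).
row 7, column 9 = 7 (sole candidate).
row 1, column 9 = 2 (sole candidate).
row 3, column 9 = 3 (sole candidate).
row 2, column 6 = 9 (sole candidate).
row 1, column 7 = 1 (sole candidate).
row 2, column 5 = 6 (sole candidate).
row 6, column 5 = 3 (sole candidate).
row 6, column 6 = 1 (sole candidate).
row 2, column 1 = 2 (sole candidate).
row 2, column 3 = 3 (sole candidate).
row 3, column 6 = 7 (sole candidate).
row 4, column 6 = 3 (sole candidate).
row 6, column 3 = 6 (sole candidate).
row 7, column 1 = 9 (sole candidate).
row 7, column 2 = 2 (sole candidate).
row 1, column 6 = 8 (sole candidate).
row 4, column 3 = 1 (sole candidate).
row 1, column 5 = 7 (sole candidate).
row 3, column 1 = 6 (sole candidate).
row 3, column 7 = 9 (sole candidate).
row 4, column 2 = 9 (sole candidate).
row 4, column 5 = 5 (sole candidate).
row 4, column 7 = 6 (sole candidate).
row 5, column 1 = 4 (sole candidate).
row 5, column 5 = 9 (sole candidate).
row 8, column 1 = 5 (sole candidate).
row 8, column 5 = 8 (sole candidate).
row 9, column 1 = 1 (sole candidate).
row 9, column 4 = 4 (sole candidate).
row 1, column 2 = 4 (sole candidate).
row 1, column 4 = 9 (sole candidate).
row 3, column 2 = 8: row 3 has {2,3,4,5,6,7,9}; col 2 has {1,2,3,4,5,7,9}; region has {1,2,3,4,5,6,7,9} → only 8 remains.

8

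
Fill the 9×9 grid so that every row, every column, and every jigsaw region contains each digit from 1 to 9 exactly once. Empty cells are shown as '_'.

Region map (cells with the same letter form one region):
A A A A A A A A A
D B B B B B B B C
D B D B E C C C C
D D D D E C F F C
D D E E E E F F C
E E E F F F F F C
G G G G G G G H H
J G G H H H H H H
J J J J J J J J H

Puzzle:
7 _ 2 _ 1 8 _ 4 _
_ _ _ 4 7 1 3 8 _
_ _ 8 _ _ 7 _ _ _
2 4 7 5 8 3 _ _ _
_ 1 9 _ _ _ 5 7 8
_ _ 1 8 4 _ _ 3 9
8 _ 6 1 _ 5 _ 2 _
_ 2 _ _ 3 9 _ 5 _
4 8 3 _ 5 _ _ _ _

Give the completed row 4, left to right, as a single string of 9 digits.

247583196

row 2, column 3 = 5: row 2 has {1,3,4,7,8}; col 3 has {1,2,3,6,7,8,9}; region has {1,3,4,7,8} → only 5 remains.
row 7, column 5 = 9: row 7 has {1,2,5,6,8}; col 5 has {1,3,4,5,7,8}; region has {1,2,5,6,8} → only 9 remains.
row 8, column 3 = 4: row 8 has {2,3,5,9}; col 3 has {1,2,3,5,6,7,8,9}; region has {1,2,5,6,8,9} → only 4 remains.
row 7, column 7 = 7: row 7 has {1,2,5,6,8,9}; col 7 has {3,5}; region has {1,2,4,5,6,8,9} → only 7 remains.
row 7, column 9 = 4: row 7 has {1,2,5,6,7,8,9}; col 9 has {8,9}; region has {2,3,5,9} → only 4 remains.
row 7, column 2 = 3: row 7 has {1,2,4,5,6,7,8,9}; col 2 has {1,2,4,8}; region has {1,2,4,5,6,7,8,9} → only 3 remains.
row 2, column 9 = 2: in row 2, 2 can only go here (every other open cell in that row sees a 2).
row 3, column 1 = 3: in row 3, 3 can only go here (every other open cell in that row sees a 3).
row 3, column 7 = 4: in row 3, 4 can only go here (every other open cell in that row sees a 4).
row 3, column 9 = 5: in row 3, 5 can only go here (every other open cell in that row sees a 5).
row 5, column 1 = 6: row 5 has {1,5,7,8,9}; col 1 has {2,3,4,7,8}; region has {1,2,3,4,5,7,8} → only 6 remains.
row 5, column 5 = 2: row 5 has {1,5,6,7,8,9}; col 5 has {1,3,4,5,7,8,9}; region has {1,8,9} → only 2 remains.
row 5, column 6 = 4: row 5 has {1,2,5,6,7,8,9}; col 6 has {1,3,5,7,8,9}; region has {1,2,8,9} → only 4 remains.
row 6, column 1 = 5: row 6 has {1,3,4,8,9}; col 1 has {2,3,4,6,7,8}; region has {1,2,4,8,9} → only 5 remains.
row 8, column 1 = 1: row 8 has {2,3,4,5,9}; col 1 has {2,3,4,5,6,7,8}; region has {3,4,5,8} → only 1 remains.
row 2, column 1 = 9: row 2 has {1,2,3,4,5,7,8}; col 1 has {1,2,3,4,5,6,7,8}; region has {1,2,3,4,5,6,7,8} → only 9 remains.
row 2, column 2 = 6: row 2 has {1,2,3,4,5,7,8,9}; col 2 has {1,2,3,4,8}; region has {1,3,4,5,7,8} → only 6 remains.
row 3, column 2 = 9: row 3 has {3,4,5,7,8}; col 2 has {1,2,3,4,6,8}; region has {1,3,4,5,6,7,8} → only 9 remains.
row 3, column 4 = 2: row 3 has {3,4,5,7,8,9}; col 4 has {1,4,5,8}; region has {1,3,4,5,6,7,8,9} → only 2 remains.
row 3, column 5 = 6: row 3 has {2,3,4,5,7,8,9}; col 5 has {1,2,3,4,5,7,8,9}; region has {1,2,4,5,8,9} → only 6 remains.
row 3, column 8 = 1: row 3 has {2,3,4,5,6,7,8,9}; col 8 has {2,3,4,5,7,8}; region has {2,3,4,5,7,8,9} → only 1 remains.
row 4, column 9 = 6: row 4 has {2,3,4,5,7,8}; col 9 has {2,4,5,8,9}; region has {1,2,3,4,5,7,8,9} → only 6 remains.
row 5, column 4 = 3: row 5 has {1,2,4,5,6,7,8,9}; col 4 has {1,2,4,5,8}; region has {1,2,4,5,6,8,9} → only 3 remains.
row 6, column 2 = 7: row 6 has {1,3,4,5,8,9}; col 2 has {1,2,3,4,6,8,9}; region has {1,2,3,4,5,6,8,9} → only 7 remains.
row 8, column 9 = 7: row 8 has {1,2,3,4,5,9}; col 9 has {2,4,5,6,8,9}; region has {2,3,4,5,9} → only 7 remains.
row 9, column 9 = 1: row 9 has {3,4,5,8}; col 9 has {2,4,5,6,7,8,9}; region has {2,3,4,5,7,9} → only 1 remains.
row 1, column 2 = 5: row 1 has {1,2,4,7,8}; col 2 has {1,2,3,4,6,7,8,9}; region has {1,2,4,7,8} → only 5 remains.
row 1, column 9 = 3: row 1 has {1,2,4,5,7,8}; col 9 has {1,2,4,5,6,7,8,9}; region has {1,2,4,5,7,8} → only 3 remains.
row 4, column 8 = 9: row 4 has {2,3,4,5,6,7,8}; col 8 has {1,2,3,4,5,7,8}; region has {3,4,5,7,8} → only 9 remains.
row 8, column 4 = 6: row 8 has {1,2,3,4,5,7,9}; col 4 has {1,2,3,4,5,8}; region has {1,2,3,4,5,7,9} → only 6 remains.
row 8, column 7 = 8: row 8 has {1,2,3,4,5,6,7,9}; col 7 has {3,4,5,7}; region has {1,2,3,4,5,6,7,9} → only 8 remains.
row 9, column 8 = 6: row 9 has {1,3,4,5,8}; col 8 has {1,2,3,4,5,7,8,9}; region has {1,3,4,5,8} → only 6 remains.
row 1, column 4 = 9: row 1 has {1,2,3,4,5,7,8}; col 4 has {1,2,3,4,5,6,8}; region has {1,2,3,4,5,7,8} → only 9 remains.
row 1, column 7 = 6: row 1 has {1,2,3,4,5,7,8,9}; col 7 has {3,4,5,7,8}; region has {1,2,3,4,5,7,8,9} → only 6 remains.
row 4, column 7 = 1: row 4 has {2,3,4,5,6,7,8,9}; col 7 has {3,4,5,6,7,8}; region has {3,4,5,7,8,9} → only 1 remains.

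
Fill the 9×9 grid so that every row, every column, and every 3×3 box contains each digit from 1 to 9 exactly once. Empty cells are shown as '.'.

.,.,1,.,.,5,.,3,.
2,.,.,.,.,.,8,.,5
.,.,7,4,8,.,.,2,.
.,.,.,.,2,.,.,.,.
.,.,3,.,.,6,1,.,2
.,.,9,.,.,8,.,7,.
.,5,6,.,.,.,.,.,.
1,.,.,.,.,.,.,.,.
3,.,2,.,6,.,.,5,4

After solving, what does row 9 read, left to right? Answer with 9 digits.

r2c3 = 4 (sole candidate).
r8c3 = 8 (sole candidate).
r4c3 = 5 (sole candidate).
r1c4 = 2 (hidden single in row 1).
r1c7 = 4 (hidden single in row 1).
r3c1 = 5 (hidden single in row 3).
r6c2 = 2 (hidden single in row 6).
r9c4 = 8: in row 9, 8 can only go here (every other open cell in that row sees an 8).
r9c6 = 1: in row 9, 1 can only go here (every other open cell in that row sees a 1).
r3c9 = 1 (hidden single in row 3).
r7c8 = 1 (hidden single in row 7).
r7c9 = 8 (hidden single in row 7).
r4c2 = 1 (hidden single in column 2).
r2c4 = 6 (hidden single in column 4).
r2c8 = 9 (sole candidate).
r3c7 = 6 (sole candidate).
r8c8 = 6 (sole candidate).
r1c9 = 7 (sole candidate).
r2c2 = 3 (sole candidate).
r2c6 = 7 (sole candidate).
r3c2 = 9 (sole candidate).
r3c6 = 3 (sole candidate).
r9c2 = 7: row 9 has {1,2,3,4,5,6,8}; col 2 has {1,2,3,5,9}; box has {1,2,3,5,6,8} → only 7 remains.
r9c7 = 9: row 9 has {1,2,3,4,5,6,7,8}; col 7 has {1,4,6,8}; box has {1,4,5,6,8} → only 9 remains.

372861954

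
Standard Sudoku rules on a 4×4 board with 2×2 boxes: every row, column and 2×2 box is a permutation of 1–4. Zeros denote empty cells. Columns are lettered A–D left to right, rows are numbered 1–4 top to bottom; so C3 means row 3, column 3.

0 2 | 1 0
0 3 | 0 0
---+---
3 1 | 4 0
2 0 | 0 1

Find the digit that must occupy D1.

A1 = 4 (sole candidate).
D1 = 3: row 1 has {1,2,4}; col 4 has {1}; box has {1} → only 3 remains.

3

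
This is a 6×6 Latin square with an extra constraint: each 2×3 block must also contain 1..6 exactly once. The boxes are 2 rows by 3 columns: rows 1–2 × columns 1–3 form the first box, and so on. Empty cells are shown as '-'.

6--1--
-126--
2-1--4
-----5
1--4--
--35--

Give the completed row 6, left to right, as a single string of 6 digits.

R2C6 = 3 (sole candidate).
R3C4 = 3 (sole candidate).
R3C5 = 6 (sole candidate).
R4C4 = 2 (sole candidate).
R4C5 = 1 (sole candidate).
R6C1 = 4: row 6 has {3,5}; col 1 has {1,2,6}; box has {1,3} → only 4 remains.
R6C5 = 2: row 6 has {3,4,5}; col 5 has {1,6}; box has {4,5} → only 2 remains.
R1C6 = 2 (sole candidate).
R2C1 = 5 (sole candidate).
R2C5 = 4 (sole candidate).
R3C2 = 5 (sole candidate).
R4C1 = 3 (sole candidate).
R5C5 = 3 (sole candidate).
R5C6 = 6 (sole candidate).
R6C2 = 6: row 6 has {2,3,4,5}; col 2 has {1,5}; box has {1,3,4} → only 6 remains.
R6C6 = 1: row 6 has {2,3,4,5,6}; col 6 has {2,3,4,5,6}; box has {2,3,4,5,6} → only 1 remains.

463521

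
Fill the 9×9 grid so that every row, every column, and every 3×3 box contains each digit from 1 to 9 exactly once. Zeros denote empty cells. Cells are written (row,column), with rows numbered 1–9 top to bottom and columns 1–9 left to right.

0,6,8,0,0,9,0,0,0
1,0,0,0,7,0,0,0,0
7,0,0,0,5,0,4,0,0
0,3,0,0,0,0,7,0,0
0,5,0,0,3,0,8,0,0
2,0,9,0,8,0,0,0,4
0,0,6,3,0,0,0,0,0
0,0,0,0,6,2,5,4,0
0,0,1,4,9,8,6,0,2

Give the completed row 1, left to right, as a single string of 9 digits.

368249157

(4,3) = 4: row 4 has {3,7}; col 3 has {1,6,8,9}; box has {2,3,5,9} → only 4 remains.
(5,1) = 6: row 5 has {3,5,8}; col 1 has {1,2,7}; box has {2,3,4,5,9} → only 6 remains.
(5,3) = 7: row 5 has {3,5,6,8}; col 3 has {1,4,6,8,9}; box has {2,3,4,5,6,9} → only 7 remains.
(6,2) = 1: row 6 has {2,4,8,9}; col 2 has {3,5,6}; box has {2,3,4,5,6,7,9} → only 1 remains.
(6,7) = 3: row 6 has {1,2,4,8,9}; col 7 has {4,5,6,7,8}; box has {4,7,8} → only 3 remains.
(7,5) = 1: row 7 has {3,6}; col 5 has {3,5,6,7,8,9}; box has {2,3,4,6,8,9} → only 1 remains.
(7,7) = 9: row 7 has {1,3,6}; col 7 has {3,4,5,6,7,8}; box has {2,4,5,6} → only 9 remains.
(8,3) = 3: row 8 has {2,4,5,6}; col 3 has {1,4,6,7,8,9}; box has {1,6} → only 3 remains.
(8,4) = 7: row 8 has {2,3,4,5,6}; col 4 has {3,4}; box has {1,2,3,4,6,8,9} → only 7 remains.
(9,1) = 5: row 9 has {1,2,4,6,8,9}; col 1 has {1,2,6,7}; box has {1,3,6} → only 5 remains.
(9,2) = 7: row 9 has {1,2,4,5,6,8,9}; col 2 has {1,3,5,6}; box has {1,3,5,6} → only 7 remains.
(9,8) = 3: row 9 has {1,2,4,5,6,7,8,9}; col 8 has {4}; box has {2,4,5,6,9} → only 3 remains.
(2,7) = 2: row 2 has {1,7}; col 7 has {3,4,5,6,7,8,9}; box has {4} → only 2 remains.
(3,3) = 2: row 3 has {4,5,7}; col 3 has {1,3,4,6,7,8,9}; box has {1,6,7,8} → only 2 remains.
(4,1) = 8: row 4 has {3,4,7}; col 1 has {1,2,5,6,7}; box has {1,2,3,4,5,6,7,9} → only 8 remains.
(4,5) = 2: row 4 has {3,4,7,8}; col 5 has {1,3,5,6,7,8,9}; box has {3,8} → only 2 remains.
(7,1) = 4: row 7 has {1,3,6,9}; col 1 has {1,2,5,6,7,8}; box has {1,3,5,6,7} → only 4 remains.
(7,6) = 5: row 7 has {1,3,4,6,9}; col 6 has {2,8,9}; box has {1,2,3,4,6,7,8,9} → only 5 remains.
(8,1) = 9: row 8 has {2,3,4,5,6,7}; col 1 has {1,2,4,5,6,7,8}; box has {1,3,4,5,6,7} → only 9 remains.
(8,2) = 8: row 8 has {2,3,4,5,6,7,9}; col 2 has {1,3,5,6,7}; box has {1,3,4,5,6,7,9} → only 8 remains.
(8,9) = 1: row 8 has {2,3,4,5,6,7,8,9}; col 9 has {2,4}; box has {2,3,4,5,6,9} → only 1 remains.
(1,1) = 3: row 1 has {6,8,9}; col 1 has {1,2,4,5,6,7,8,9}; box has {1,2,6,7,8} → only 3 remains.
(1,5) = 4: row 1 has {3,6,8,9}; col 5 has {1,2,3,5,6,7,8,9}; box has {5,7,9} → only 4 remains.
(1,7) = 1: row 1 has {3,4,6,8,9}; col 7 has {2,3,4,5,6,7,8,9}; box has {2,4} → only 1 remains.
(2,3) = 5: row 2 has {1,2,7}; col 3 has {1,2,3,4,6,7,8,9}; box has {1,2,3,6,7,8} → only 5 remains.
(3,2) = 9: row 3 has {2,4,5,7}; col 2 has {1,3,5,6,7,8}; box has {1,2,3,5,6,7,8} → only 9 remains.
(5,9) = 9: row 5 has {3,5,6,7,8}; col 9 has {1,2,4}; box has {3,4,7,8} → only 9 remains.
(7,2) = 2: row 7 has {1,3,4,5,6,9}; col 2 has {1,3,5,6,7,8,9}; box has {1,3,4,5,6,7,8,9} → only 2 remains.
(1,4) = 2: row 1 has {1,3,4,6,8,9}; col 4 has {3,4,7}; box has {4,5,7,9} → only 2 remains.
(2,2) = 4: row 2 has {1,2,5,7}; col 2 has {1,2,3,5,6,7,8,9}; box has {1,2,3,5,6,7,8,9} → only 4 remains.
(5,4) = 1: row 5 has {3,5,6,7,8,9}; col 4 has {2,3,4,7}; box has {2,3,8} → only 1 remains.
(5,6) = 4: row 5 has {1,3,5,6,7,8,9}; col 6 has {2,5,8,9}; box has {1,2,3,8} → only 4 remains.
(5,8) = 2: row 5 has {1,3,4,5,6,7,8,9}; col 8 has {3,4}; box has {3,4,7,8,9} → only 2 remains.
(4,6) = 6: row 4 has {2,3,4,7,8}; col 6 has {2,4,5,8,9}; box has {1,2,3,4,8} → only 6 remains.
(4,9) = 5: row 4 has {2,3,4,6,7,8}; col 9 has {1,2,4,9}; box has {2,3,4,7,8,9} → only 5 remains.
(6,4) = 5: row 6 has {1,2,3,4,8,9}; col 4 has {1,2,3,4,7}; box has {1,2,3,4,6,8} → only 5 remains.
(6,6) = 7: row 6 has {1,2,3,4,5,8,9}; col 6 has {2,4,5,6,8,9}; box has {1,2,3,4,5,6,8} → only 7 remains.
(6,8) = 6: row 6 has {1,2,3,4,5,7,8,9}; col 8 has {2,3,4}; box has {2,3,4,5,7,8,9} → only 6 remains.
(1,9) = 7: row 1 has {1,2,3,4,6,8,9}; col 9 has {1,2,4,5,9}; box has {1,2,4} → only 7 remains.
(2,6) = 3: row 2 has {1,2,4,5,7}; col 6 has {2,4,5,6,7,8,9}; box has {2,4,5,7,9} → only 3 remains.
(3,6) = 1: row 3 has {2,4,5,7,9}; col 6 has {2,3,4,5,6,7,8,9}; box has {2,3,4,5,7,9} → only 1 remains.
(3,8) = 8: row 3 has {1,2,4,5,7,9}; col 8 has {2,3,4,6}; box has {1,2,4,7} → only 8 remains.
(4,4) = 9: row 4 has {2,3,4,5,6,7,8}; col 4 has {1,2,3,4,5,7}; box has {1,2,3,4,5,6,7,8} → only 9 remains.
(4,8) = 1: row 4 has {2,3,4,5,6,7,8,9}; col 8 has {2,3,4,6,8}; box has {2,3,4,5,6,7,8,9} → only 1 remains.
(7,8) = 7: row 7 has {1,2,3,4,5,6,9}; col 8 has {1,2,3,4,6,8}; box has {1,2,3,4,5,6,9} → only 7 remains.
(7,9) = 8: row 7 has {1,2,3,4,5,6,7,9}; col 9 has {1,2,4,5,7,9}; box has {1,2,3,4,5,6,7,9} → only 8 remains.
(1,8) = 5: row 1 has {1,2,3,4,6,7,8,9}; col 8 has {1,2,3,4,6,7,8}; box has {1,2,4,7,8} → only 5 remains.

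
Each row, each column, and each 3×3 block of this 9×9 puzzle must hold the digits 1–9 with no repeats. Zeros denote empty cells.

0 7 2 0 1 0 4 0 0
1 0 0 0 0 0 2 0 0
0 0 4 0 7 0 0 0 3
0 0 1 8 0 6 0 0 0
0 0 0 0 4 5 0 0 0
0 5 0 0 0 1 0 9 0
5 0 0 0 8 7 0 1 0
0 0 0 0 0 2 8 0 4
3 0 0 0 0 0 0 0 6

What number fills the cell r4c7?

7

r3c7 = 1 (hidden single in row 3).
r3c4 = 2 (hidden single in row 3).
r3c8 = 5 (hidden single in row 3).
r1c4 = 5 (hidden single in row 1).
r1c6 = 3 (hidden single in row 1).
r2c3 = 5 (hidden single in row 2).
r2c2 = 3 (hidden single in row 2).
r5c9 = 1 (hidden single in row 5).
r6c1 = 4 (hidden single in row 6).
r4c8 = 4 (hidden single in row 4).
r8c5 = 5 (hidden single in row 8).
r9c5 = 9 (sole candidate).
r9c6 = 4 (sole candidate).
r2c5 = 6 (sole candidate).
r9c4 = 1 (sole candidate).
r2c4 = 4 (hidden single in row 2).
r7c2 = 4 (hidden single in row 7).
r7c9 = 2 (hidden single in row 7).
r9c8 = 7 (sole candidate).
r2c8 = 8 (sole candidate).
r8c8 = 3 (sole candidate).
r9c3 = 8 (sole candidate).
r9c7 = 5 (sole candidate).
r1c8 = 6 (sole candidate).
r1c9 = 9 (sole candidate).
r2c6 = 9 (sole candidate).
r2c9 = 7 (sole candidate).
r3c6 = 8 (sole candidate).
r4c9 = 5 (sole candidate).
r5c8 = 2 (sole candidate).
r6c9 = 8 (sole candidate).
r7c7 = 9 (sole candidate).
r8c4 = 6 (sole candidate).
r9c2 = 2 (sole candidate).
r1c1 = 8 (sole candidate).
r4c2 = 9 (sole candidate).
r7c3 = 6 (sole candidate).
r7c4 = 3 (sole candidate).
r8c2 = 1 (sole candidate).
r3c2 = 6 (sole candidate).
r5c2 = 8 (sole candidate).
r6c4 = 7 (sole candidate).
r3c1 = 9 (sole candidate).
r5c4 = 9 (sole candidate).
r6c3 = 3 (sole candidate).
r6c5 = 2 (sole candidate).
r6c7 = 6 (sole candidate).
r8c1 = 7 (sole candidate).
r8c3 = 9 (sole candidate).
r4c1 = 2 (sole candidate).
r4c5 = 3 (sole candidate).
r4c7 = 7: row 4 has {1,2,3,4,5,6,8,9}; col 7 has {1,2,4,5,6,8,9}; box has {1,2,4,5,6,8,9} → only 7 remains.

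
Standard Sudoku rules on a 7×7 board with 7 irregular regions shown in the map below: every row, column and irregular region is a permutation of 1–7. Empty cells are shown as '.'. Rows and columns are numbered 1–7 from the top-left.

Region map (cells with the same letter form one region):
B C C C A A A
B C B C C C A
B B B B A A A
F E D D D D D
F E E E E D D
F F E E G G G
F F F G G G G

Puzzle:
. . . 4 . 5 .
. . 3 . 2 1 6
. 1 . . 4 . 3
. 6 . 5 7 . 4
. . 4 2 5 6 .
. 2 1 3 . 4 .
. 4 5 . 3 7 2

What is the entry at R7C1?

6

R1C5 = 1: row 1 has {4,5}; col 5 has {2,3,4,5,7}; region has {3,4,5,6} → only 1 remains.
R1C7 = 7: row 1 has {1,4,5}; col 7 has {2,3,4,6}; region has {1,3,4,5,6} → only 7 remains.
R2C4 = 7: row 2 has {1,2,3,6}; col 4 has {2,3,4,5}; region has {1,2,4} → only 7 remains.
R3C4 = 6: row 3 has {1,3,4}; col 4 has {2,3,4,5,7}; region has {1,3} → only 6 remains.
R3C6 = 2: row 3 has {1,3,4,6}; col 6 has {1,4,5,6,7}; region has {1,3,4,5,6,7} → only 2 remains.
R4C3 = 2: row 4 has {4,5,6,7}; col 3 has {1,3,4,5}; region has {4,5,6,7} → only 2 remains.
R4C6 = 3: row 4 has {2,4,5,6,7}; col 6 has {1,2,4,5,6,7}; region has {2,4,5,6,7} → only 3 remains.
R5C2 = 7: row 5 has {2,4,5,6}; col 2 has {1,2,4,6}; region has {1,2,3,4,5,6} → only 7 remains.
R5C7 = 1: row 5 has {2,4,5,6,7}; col 7 has {2,3,4,6,7}; region has {2,3,4,5,6,7} → only 1 remains.
R6C5 = 6: row 6 has {1,2,3,4}; col 5 has {1,2,3,4,5,7}; region has {2,3,4,7} → only 6 remains.
R6C7 = 5: row 6 has {1,2,3,4,6}; col 7 has {1,2,3,4,6,7}; region has {2,3,4,6,7} → only 5 remains.
R7C4 = 1: row 7 has {2,3,4,5,7}; col 4 has {2,3,4,5,6,7}; region has {2,3,4,5,6,7} → only 1 remains.
R1C1 = 2: row 1 has {1,4,5,7}; col 1 has {}; region has {1,3,6} → only 2 remains.
R1C2 = 3: row 1 has {1,2,4,5,7}; col 2 has {1,2,4,6,7}; region has {1,2,4,7} → only 3 remains.
R1C3 = 6: row 1 has {1,2,3,4,5,7}; col 3 has {1,2,3,4,5}; region has {1,2,3,4,7} → only 6 remains.
R2C2 = 5: row 2 has {1,2,3,6,7}; col 2 has {1,2,3,4,6,7}; region has {1,2,3,4,6,7} → only 5 remains.
R3C3 = 7: row 3 has {1,2,3,4,6}; col 3 has {1,2,3,4,5,6}; region has {1,2,3,6} → only 7 remains.
R4C1 = 1: row 4 has {2,3,4,5,6,7}; col 1 has {2}; region has {2,4,5} → only 1 remains.
R5C1 = 3: row 5 has {1,2,4,5,6,7}; col 1 has {1,2}; region has {1,2,4,5} → only 3 remains.
R6C1 = 7: row 6 has {1,2,3,4,5,6}; col 1 has {1,2,3}; region has {1,2,3,4,5} → only 7 remains.
R7C1 = 6: row 7 has {1,2,3,4,5,7}; col 1 has {1,2,3,7}; region has {1,2,3,4,5,7} → only 6 remains.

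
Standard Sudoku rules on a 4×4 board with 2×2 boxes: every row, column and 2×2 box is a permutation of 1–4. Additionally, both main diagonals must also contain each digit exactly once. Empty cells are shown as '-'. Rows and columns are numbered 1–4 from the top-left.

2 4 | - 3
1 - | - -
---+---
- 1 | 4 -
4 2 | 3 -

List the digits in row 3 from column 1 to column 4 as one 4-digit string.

3142

R1C3 = 1 (sole candidate).
R2C2 = 3 (sole candidate).
R2C3 = 2 (sole candidate).
R2C4 = 4 (sole candidate).
R3C1 = 3: row 3 has {1,4}; col 1 has {1,2,4}; box has {1,2,4} → only 3 remains.
R3C4 = 2: row 3 has {1,3,4}; col 4 has {3,4}; box has {3,4} → only 2 remains.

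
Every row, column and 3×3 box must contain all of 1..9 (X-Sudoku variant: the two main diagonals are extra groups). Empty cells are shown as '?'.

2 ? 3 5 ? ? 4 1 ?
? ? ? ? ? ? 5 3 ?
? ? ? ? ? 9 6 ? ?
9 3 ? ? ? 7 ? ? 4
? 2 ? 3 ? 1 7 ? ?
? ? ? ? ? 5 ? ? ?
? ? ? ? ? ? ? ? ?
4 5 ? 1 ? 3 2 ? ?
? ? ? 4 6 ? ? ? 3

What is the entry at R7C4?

R3C5 = 3: in row 3, 3 can only go here (every other open cell in that row sees a 3).
R3C1 = 5: in row 3, 5 can only go here (every other open cell in that row sees a 5).
R6C7 = 3: in row 6, 3 can only go here (every other open cell in that row sees a 3).
R7C1 = 3: in row 7, 3 can only go here (every other open cell in that row sees a 3).
R7C8 = 4: in row 7, 4 can only go here (every other open cell in that row sees a 4).
R9C8 = 5: in row 9, 5 can only go here (every other open cell in that row sees a 5).
R4C3 = 5: in row 4, 5 can only go here (every other open cell in that row sees a 5).
R4C7 = 1: in row 4, 1 can only go here (every other open cell in that row sees a 1).
R5C9 = 5: in row 5, 5 can only go here (every other open cell in that row sees a 5).
R7C5 = 5: in row 7, 5 can only go here (every other open cell in that row sees a 5).
R2C5 = 1: in column 5, 1 can only go here (every other open cell in that column sees a 1).
R2C6 = 4: in column 6, 4 can only go here (every other open cell in that column sees a 4).
R1C6 = 6: in column 6, 6 can only go here (every other open cell in that column sees a 6).
R4C4 = 6: in column 4, 6 can only go here (every other open cell in that column sees a 6).
R7C9 = 1: in column 9, 1 can only go here (every other open cell in that column sees a 1).
R7C2 = 6: in row 7, 6 can only go here (every other open cell in that row sees a 6).
R7C4 = 7: in row 7, 7 can only go here (every other open cell in that row sees a 7).

7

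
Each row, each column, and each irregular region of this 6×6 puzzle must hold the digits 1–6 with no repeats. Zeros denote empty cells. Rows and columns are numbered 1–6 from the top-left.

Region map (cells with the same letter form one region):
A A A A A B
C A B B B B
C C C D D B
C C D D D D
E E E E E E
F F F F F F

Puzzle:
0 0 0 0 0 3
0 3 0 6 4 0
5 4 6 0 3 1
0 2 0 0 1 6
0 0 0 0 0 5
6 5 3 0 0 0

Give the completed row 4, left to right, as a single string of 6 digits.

324516

r2c1 = 1: row 2 has {3,4,6}; col 1 has {5,6}; region has {2,4,5,6} → only 1 remains.
r2c6 = 2: row 2 has {1,3,4,6}; col 6 has {1,3,5,6}; region has {1,3,4,6} → only 2 remains.
r3c4 = 2: row 3 has {1,3,4,5,6}; col 4 has {6}; region has {1,3,6} → only 2 remains.
r4c1 = 3: row 4 has {1,2,6}; col 1 has {1,5,6}; region has {1,2,4,5,6} → only 3 remains.
r6c5 = 2: row 6 has {3,5,6}; col 5 has {1,3,4}; region has {3,5,6} → only 2 remains.
r6c6 = 4: row 6 has {2,3,5,6}; col 6 has {1,2,3,5,6}; region has {2,3,5,6} → only 4 remains.
r2c3 = 5: row 2 has {1,2,3,4,6}; col 3 has {3,6}; region has {1,2,3,4,6} → only 5 remains.
r4c3 = 4: row 4 has {1,2,3,6}; col 3 has {3,5,6}; region has {1,2,3,6} → only 4 remains.
r4c4 = 5: row 4 has {1,2,3,4,6}; col 4 has {2,6}; region has {1,2,3,4,6} → only 5 remains.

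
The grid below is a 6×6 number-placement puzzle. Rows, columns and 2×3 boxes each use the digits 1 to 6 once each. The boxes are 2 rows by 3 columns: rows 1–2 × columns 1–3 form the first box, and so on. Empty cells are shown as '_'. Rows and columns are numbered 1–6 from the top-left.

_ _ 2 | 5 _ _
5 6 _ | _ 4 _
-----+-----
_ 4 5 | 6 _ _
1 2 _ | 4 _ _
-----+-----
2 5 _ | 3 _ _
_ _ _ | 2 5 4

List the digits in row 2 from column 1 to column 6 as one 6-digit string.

563142

row 2, column 4 = 1: row 2 has {4,5,6}; col 4 has {2,3,4,5,6}; box has {4,5} → only 1 remains.
row 3, column 1 = 3 (sole candidate).
row 4, column 3 = 6 (sole candidate).
row 4, column 5 = 3 (sole candidate).
row 4, column 6 = 5 (sole candidate).
row 6, column 1 = 6 (sole candidate).
row 1, column 1 = 4 (sole candidate).
row 1, column 5 = 6 (sole candidate).
row 1, column 6 = 3 (sole candidate).
row 2, column 3 = 3: row 2 has {1,4,5,6}; col 3 has {2,5,6}; box has {2,4,5,6} → only 3 remains.
row 2, column 6 = 2: row 2 has {1,3,4,5,6}; col 6 has {3,4,5}; box has {1,3,4,5,6} → only 2 remains.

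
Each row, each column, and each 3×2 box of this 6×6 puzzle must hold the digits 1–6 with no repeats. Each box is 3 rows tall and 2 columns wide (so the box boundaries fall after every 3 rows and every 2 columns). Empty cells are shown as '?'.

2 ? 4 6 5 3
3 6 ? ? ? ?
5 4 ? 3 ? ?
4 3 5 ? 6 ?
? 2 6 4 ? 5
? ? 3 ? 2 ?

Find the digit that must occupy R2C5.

R1C2 = 1: row 1 has {2,3,4,5,6}; col 2 has {2,3,4,6}; box has {2,3,4,5,6} → only 1 remains.
R3C5 = 1: row 3 has {3,4,5}; col 5 has {2,5,6}; box has {3,5} → only 1 remains.
R4C6 = 1: row 4 has {3,4,5,6}; col 6 has {3,5}; box has {2,5,6} → only 1 remains.
R5C1 = 1: row 5 has {2,4,5,6}; col 1 has {2,3,4,5}; box has {2,3,4} → only 1 remains.
R5C5 = 3: row 5 has {1,2,4,5,6}; col 5 has {1,2,5,6}; box has {1,2,5,6} → only 3 remains.
R6C1 = 6: row 6 has {2,3}; col 1 has {1,2,3,4,5}; box has {1,2,3,4} → only 6 remains.
R6C2 = 5: row 6 has {2,3,6}; col 2 has {1,2,3,4,6}; box has {1,2,3,4,6} → only 5 remains.
R6C4 = 1: row 6 has {2,3,5,6}; col 4 has {3,4,6}; box has {3,4,5,6} → only 1 remains.
R6C6 = 4: row 6 has {1,2,3,5,6}; col 6 has {1,3,5}; box has {1,2,3,5,6} → only 4 remains.
R2C5 = 4: row 2 has {3,6}; col 5 has {1,2,3,5,6}; box has {1,3,5} → only 4 remains.

4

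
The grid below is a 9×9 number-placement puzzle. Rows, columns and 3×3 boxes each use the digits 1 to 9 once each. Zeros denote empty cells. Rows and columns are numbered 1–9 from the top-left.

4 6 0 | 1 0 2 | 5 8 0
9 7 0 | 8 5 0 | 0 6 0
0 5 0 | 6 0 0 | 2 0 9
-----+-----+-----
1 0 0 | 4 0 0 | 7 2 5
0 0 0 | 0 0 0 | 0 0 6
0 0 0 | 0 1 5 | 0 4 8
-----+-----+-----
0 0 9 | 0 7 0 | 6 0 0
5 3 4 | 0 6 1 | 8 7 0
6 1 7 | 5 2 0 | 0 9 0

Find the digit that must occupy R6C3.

6

R1C3 = 3: row 1 has {1,2,4,5,6,8}; col 3 has {4,7,9}; box has {4,5,6,7,9} → only 3 remains.
R1C5 = 9: row 1 has {1,2,3,4,5,6,8}; col 5 has {1,2,5,6,7}; box has {1,2,5,6,8} → only 9 remains.
R1C9 = 7: row 1 has {1,2,3,4,5,6,8,9}; col 9 has {5,6,8,9}; box has {2,5,6,8,9} → only 7 remains.
R3C1 = 8: row 3 has {2,5,6,9}; col 1 has {1,4,5,6,9}; box has {3,4,5,6,7,9} → only 8 remains.
R3C3 = 1: row 3 has {2,5,6,8,9}; col 3 has {3,4,7,9}; box has {3,4,5,6,7,8,9} → only 1 remains.
R3C8 = 3: row 3 has {1,2,5,6,8,9}; col 8 has {2,4,6,7,8,9}; box has {2,5,6,7,8,9} → only 3 remains.
R5C8 = 1: row 5 has {6}; col 8 has {2,3,4,6,7,8,9}; box has {2,4,5,6,7,8} → only 1 remains.
R7C1 = 2: row 7 has {6,7,9}; col 1 has {1,4,5,6,8,9}; box has {1,3,4,5,6,7,9} → only 2 remains.
R7C2 = 8: row 7 has {2,6,7,9}; col 2 has {1,3,5,6,7}; box has {1,2,3,4,5,6,7,9} → only 8 remains.
R7C4 = 3: row 7 has {2,6,7,8,9}; col 4 has {1,4,5,6,8}; box has {1,2,5,6,7} → only 3 remains.
R7C6 = 4: row 7 has {2,3,6,7,8,9}; col 6 has {1,2,5}; box has {1,2,3,5,6,7} → only 4 remains.
R7C8 = 5: row 7 has {2,3,4,6,7,8,9}; col 8 has {1,2,3,4,6,7,8,9}; box has {6,7,8,9} → only 5 remains.
R7C9 = 1: row 7 has {2,3,4,5,6,7,8,9}; col 9 has {5,6,7,8,9}; box has {5,6,7,8,9} → only 1 remains.
R8C4 = 9: row 8 has {1,3,4,5,6,7,8}; col 4 has {1,3,4,5,6,8}; box has {1,2,3,4,5,6,7} → only 9 remains.
R8C9 = 2: row 8 has {1,3,4,5,6,7,8,9}; col 9 has {1,5,6,7,8,9}; box has {1,5,6,7,8,9} → only 2 remains.
R9C6 = 8: row 9 has {1,2,5,6,7,9}; col 6 has {1,2,4,5}; box has {1,2,3,4,5,6,7,9} → only 8 remains.
R2C3 = 2: row 2 has {5,6,7,8,9}; col 3 has {1,3,4,7,9}; box has {1,3,4,5,6,7,8,9} → only 2 remains.
R2C6 = 3: row 2 has {2,5,6,7,8,9}; col 6 has {1,2,4,5,8}; box has {1,2,5,6,8,9} → only 3 remains.
R2C9 = 4: row 2 has {2,3,5,6,7,8,9}; col 9 has {1,2,5,6,7,8,9}; box has {2,3,5,6,7,8,9} → only 4 remains.
R3C5 = 4: row 3 has {1,2,3,5,6,8,9}; col 5 has {1,2,5,6,7,9}; box has {1,2,3,5,6,8,9} → only 4 remains.
R3C6 = 7: row 3 has {1,2,3,4,5,6,8,9}; col 6 has {1,2,3,4,5,8}; box has {1,2,3,4,5,6,8,9} → only 7 remains.
R4C2 = 9: row 4 has {1,2,4,5,7}; col 2 has {1,3,5,6,7,8}; box has {1} → only 9 remains.
R4C6 = 6: row 4 has {1,2,4,5,7,9}; col 6 has {1,2,3,4,5,7,8}; box has {1,4,5} → only 6 remains.
R5C6 = 9: row 5 has {1,6}; col 6 has {1,2,3,4,5,6,7,8}; box has {1,4,5,6} → only 9 remains.
R5C7 = 3: row 5 has {1,6,9}; col 7 has {2,5,6,7,8}; box has {1,2,4,5,6,7,8} → only 3 remains.
R6C2 = 2: row 6 has {1,4,5,8}; col 2 has {1,3,5,6,7,8,9}; box has {1,9} → only 2 remains.
R6C3 = 6: row 6 has {1,2,4,5,8}; col 3 has {1,2,3,4,7,9}; box has {1,2,9} → only 6 remains.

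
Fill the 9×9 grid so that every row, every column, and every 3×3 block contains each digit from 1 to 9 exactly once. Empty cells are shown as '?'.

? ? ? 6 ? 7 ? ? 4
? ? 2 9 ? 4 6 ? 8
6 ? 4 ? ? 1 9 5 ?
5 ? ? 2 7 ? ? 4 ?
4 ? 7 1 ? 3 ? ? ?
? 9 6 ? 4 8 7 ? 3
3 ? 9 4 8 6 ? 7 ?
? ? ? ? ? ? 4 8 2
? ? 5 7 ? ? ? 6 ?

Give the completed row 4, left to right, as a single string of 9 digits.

row 3, column 9 = 7 (sole candidate).
row 4, column 6 = 9: row 4 has {2,4,5,7}; col 6 has {1,3,4,6,7,8}; box has {1,2,3,4,7,8} → only 9 remains.
row 6, column 4 = 5 (sole candidate).
row 8, column 3 = 1 (sole candidate).
row 8, column 4 = 3 (sole candidate).
row 8, column 6 = 5 (sole candidate).
row 9, column 6 = 2 (sole candidate).
row 3, column 4 = 8 (sole candidate).
row 5, column 5 = 6 (sole candidate).
row 7, column 2 = 2 (sole candidate).
row 8, column 1 = 7 (sole candidate).
row 8, column 2 = 6 (sole candidate).
row 8, column 5 = 9 (sole candidate).
row 9, column 1 = 8 (sole candidate).
row 9, column 2 = 4 (sole candidate).
row 9, column 5 = 1 (sole candidate).
row 9, column 7 = 3 (sole candidate).
row 9, column 9 = 9 (sole candidate).
row 2, column 1 = 1 (sole candidate).
row 2, column 8 = 3 (sole candidate).
row 3, column 2 = 3 (sole candidate).
row 3, column 5 = 2 (sole candidate).
row 5, column 2 = 8 (sole candidate).
row 5, column 9 = 5 (sole candidate).
row 6, column 1 = 2 (sole candidate).
row 6, column 8 = 1 (sole candidate).
row 7, column 9 = 1 (sole candidate).
row 1, column 1 = 9 (sole candidate).
row 1, column 2 = 5 (sole candidate).
row 1, column 3 = 8 (sole candidate).
row 1, column 5 = 3 (sole candidate).
row 1, column 8 = 2 (sole candidate).
row 2, column 2 = 7 (sole candidate).
row 2, column 5 = 5 (sole candidate).
row 4, column 2 = 1: row 4 has {2,4,5,7,9}; col 2 has {2,3,4,5,6,7,8,9}; box has {2,4,5,6,7,8,9} → only 1 remains.
row 4, column 3 = 3: row 4 has {1,2,4,5,7,9}; col 3 has {1,2,4,5,6,7,8,9}; box has {1,2,4,5,6,7,8,9} → only 3 remains.
row 4, column 7 = 8: row 4 has {1,2,3,4,5,7,9}; col 7 has {3,4,6,7,9}; box has {1,3,4,5,7} → only 8 remains.
row 4, column 9 = 6: row 4 has {1,2,3,4,5,7,8,9}; col 9 has {1,2,3,4,5,7,8,9}; box has {1,3,4,5,7,8} → only 6 remains.

513279846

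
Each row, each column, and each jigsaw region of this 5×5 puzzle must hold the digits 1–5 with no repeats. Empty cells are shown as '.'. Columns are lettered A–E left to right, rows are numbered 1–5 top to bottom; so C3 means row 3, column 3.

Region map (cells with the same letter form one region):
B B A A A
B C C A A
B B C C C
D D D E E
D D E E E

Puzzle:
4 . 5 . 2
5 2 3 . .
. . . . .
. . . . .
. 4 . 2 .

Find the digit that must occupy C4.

C5 = 1: row 5 has {2,4}; col 3 has {3,5}; region has {2} → only 1 remains.
C3 = 4: row 3 has {}; col 3 has {1,3,5}; region has {2,3} → only 4 remains.
C4 = 2: row 4 has {}; col 3 has {1,3,4,5}; region has {4} → only 2 remains.

2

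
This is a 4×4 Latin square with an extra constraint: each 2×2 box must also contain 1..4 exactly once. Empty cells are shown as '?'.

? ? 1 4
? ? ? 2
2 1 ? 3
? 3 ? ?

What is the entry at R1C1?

3

R1C1 = 3: row 1 has {1,4}; col 1 has {2}; box has {} → only 3 remains.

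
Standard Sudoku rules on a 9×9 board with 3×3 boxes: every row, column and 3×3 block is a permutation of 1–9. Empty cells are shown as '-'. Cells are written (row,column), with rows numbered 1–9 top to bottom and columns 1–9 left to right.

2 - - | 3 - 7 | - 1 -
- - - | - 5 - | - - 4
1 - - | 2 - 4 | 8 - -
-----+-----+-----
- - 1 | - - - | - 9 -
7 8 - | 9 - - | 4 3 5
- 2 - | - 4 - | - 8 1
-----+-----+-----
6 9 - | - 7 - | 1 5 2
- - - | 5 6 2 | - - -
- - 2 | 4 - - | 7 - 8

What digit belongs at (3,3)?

(3,5) = 9: row 3 has {1,2,4,8}; col 5 has {4,5,6,7}; box has {2,3,4,5,7} → only 9 remains.
(5,3) = 6: row 5 has {3,4,5,7,8,9}; col 3 has {1,2}; box has {1,2,7,8} → only 6 remains.
(5,6) = 1: row 5 has {3,4,5,6,7,8,9}; col 6 has {2,4,7}; box has {4,9} → only 1 remains.
(6,7) = 6: row 6 has {1,2,4,8}; col 7 has {1,4,7,8}; box has {1,3,4,5,8,9} → only 6 remains.
(7,4) = 8: row 7 has {1,2,5,6,7,9}; col 4 has {2,3,4,5,9}; box has {2,4,5,6,7} → only 8 remains.
(7,6) = 3: row 7 has {1,2,5,6,7,8,9}; col 6 has {1,2,4,7}; box has {2,4,5,6,7,8} → only 3 remains.
(8,8) = 4: row 8 has {2,5,6}; col 8 has {1,3,5,8,9}; box has {1,2,5,7,8} → only 4 remains.
(9,5) = 1: row 9 has {2,4,7,8}; col 5 has {4,5,6,7,9}; box has {2,3,4,5,6,7,8} → only 1 remains.
(9,6) = 9: row 9 has {1,2,4,7,8}; col 6 has {1,2,3,4,7}; box has {1,2,3,4,5,6,7,8} → only 9 remains.
(9,8) = 6: row 9 has {1,2,4,7,8,9}; col 8 has {1,3,4,5,8,9}; box has {1,2,4,5,7,8} → only 6 remains.
(1,5) = 8: row 1 has {1,2,3,7}; col 5 has {1,4,5,6,7,9}; box has {2,3,4,5,7,9} → only 8 remains.
(2,6) = 6: row 2 has {4,5}; col 6 has {1,2,3,4,7,9}; box has {2,3,4,5,7,8,9} → only 6 remains.
(3,8) = 7: row 3 has {1,2,4,8,9}; col 8 has {1,3,4,5,6,8,9}; box has {1,4,8} → only 7 remains.
(4,7) = 2: row 4 has {1,9}; col 7 has {1,4,6,7,8}; box has {1,3,4,5,6,8,9} → only 2 remains.
(4,9) = 7: row 4 has {1,2,9}; col 9 has {1,2,4,5,8}; box has {1,2,3,4,5,6,8,9} → only 7 remains.
(5,5) = 2: row 5 has {1,3,4,5,6,7,8,9}; col 5 has {1,4,5,6,7,8,9}; box has {1,4,9} → only 2 remains.
(6,4) = 7: row 6 has {1,2,4,6,8}; col 4 has {2,3,4,5,8,9}; box has {1,2,4,9} → only 7 remains.
(6,6) = 5: row 6 has {1,2,4,6,7,8}; col 6 has {1,2,3,4,6,7,9}; box has {1,2,4,7,9} → only 5 remains.
(7,3) = 4: row 7 has {1,2,3,5,6,7,8,9}; col 3 has {1,2,6}; box has {2,6,9} → only 4 remains.
(2,4) = 1: row 2 has {4,5,6}; col 4 has {2,3,4,5,7,8,9}; box has {2,3,4,5,6,7,8,9} → only 1 remains.
(2,8) = 2: row 2 has {1,4,5,6}; col 8 has {1,3,4,5,6,7,8,9}; box has {1,4,7,8} → only 2 remains.
(4,4) = 6: row 4 has {1,2,7,9}; col 4 has {1,2,3,4,5,7,8,9}; box has {1,2,4,5,7,9} → only 6 remains.
(4,5) = 3: row 4 has {1,2,6,7,9}; col 5 has {1,2,4,5,6,7,8,9}; box has {1,2,4,5,6,7,9} → only 3 remains.
(4,6) = 8: row 4 has {1,2,3,6,7,9}; col 6 has {1,2,3,4,5,6,7,9}; box has {1,2,3,4,5,6,7,9} → only 8 remains.
(1,2) = 4: in row 1, 4 can only go here (every other open cell in that row sees a 4).
(4,2) = 5: row 4 has {1,2,3,6,7,8,9}; col 2 has {2,4,8,9}; box has {1,2,6,7,8} → only 5 remains.
(9,2) = 3: row 9 has {1,2,4,6,7,8,9}; col 2 has {2,4,5,8,9}; box has {2,4,6,9} → only 3 remains.
(2,2) = 7: row 2 has {1,2,4,5,6}; col 2 has {2,3,4,5,8,9}; box has {1,2,4} → only 7 remains.
(3,2) = 6: row 3 has {1,2,4,7,8,9}; col 2 has {2,3,4,5,7,8,9}; box has {1,2,4,7} → only 6 remains.
(3,9) = 3: row 3 has {1,2,4,6,7,8,9}; col 9 has {1,2,4,5,7,8}; box has {1,2,4,7,8} → only 3 remains.
(4,1) = 4: row 4 has {1,2,3,5,6,7,8,9}; col 1 has {1,2,6,7}; box has {1,2,5,6,7,8} → only 4 remains.
(8,1) = 8: row 8 has {2,4,5,6}; col 1 has {1,2,4,6,7}; box has {2,3,4,6,9} → only 8 remains.
(8,2) = 1: row 8 has {2,4,5,6,8}; col 2 has {2,3,4,5,6,7,8,9}; box has {2,3,4,6,8,9} → only 1 remains.
(8,3) = 7: row 8 has {1,2,4,5,6,8}; col 3 has {1,2,4,6}; box has {1,2,3,4,6,8,9} → only 7 remains.
(8,9) = 9: row 8 has {1,2,4,5,6,7,8}; col 9 has {1,2,3,4,5,7,8}; box has {1,2,4,5,6,7,8} → only 9 remains.
(9,1) = 5: row 9 has {1,2,3,4,6,7,8,9}; col 1 has {1,2,4,6,7,8}; box has {1,2,3,4,6,7,8,9} → only 5 remains.
(1,9) = 6: row 1 has {1,2,3,4,7,8}; col 9 has {1,2,3,4,5,7,8,9}; box has {1,2,3,4,7,8} → only 6 remains.
(2,7) = 9: row 2 has {1,2,4,5,6,7}; col 7 has {1,2,4,6,7,8}; box has {1,2,3,4,6,7,8} → only 9 remains.
(3,3) = 5: row 3 has {1,2,3,4,6,7,8,9}; col 3 has {1,2,4,6,7}; box has {1,2,4,6,7} → only 5 remains.

5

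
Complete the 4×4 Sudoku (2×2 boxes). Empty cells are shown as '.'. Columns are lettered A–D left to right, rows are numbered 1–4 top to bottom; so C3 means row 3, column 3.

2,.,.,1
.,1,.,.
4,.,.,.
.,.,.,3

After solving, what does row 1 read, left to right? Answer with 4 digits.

2431

A2 = 3 (sole candidate).
D3 = 2 (sole candidate).
A4 = 1 (sole candidate).
B4 = 2 (sole candidate).
C4 = 4 (sole candidate).
B1 = 4: row 1 has {1,2}; col 2 has {1,2}; box has {1,2,3} → only 4 remains.
C1 = 3: row 1 has {1,2,4}; col 3 has {4}; box has {1} → only 3 remains.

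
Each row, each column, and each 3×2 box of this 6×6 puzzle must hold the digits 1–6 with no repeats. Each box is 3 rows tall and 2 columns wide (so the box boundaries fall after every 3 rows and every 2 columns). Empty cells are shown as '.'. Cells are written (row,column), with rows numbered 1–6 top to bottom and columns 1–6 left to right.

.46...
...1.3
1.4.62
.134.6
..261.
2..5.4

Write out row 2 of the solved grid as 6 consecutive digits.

625143

(1,5) = 5: row 1 has {4,6}; col 5 has {1,6}; box has {2,3,6} → only 5 remains.
(1,6) = 1: row 1 has {4,5,6}; col 6 has {2,3,4,6}; box has {2,3,5,6} → only 1 remains.
(2,3) = 5: row 2 has {1,3}; col 3 has {2,3,4,6}; box has {1,4,6} → only 5 remains.
(2,5) = 4: row 2 has {1,3,5}; col 5 has {1,5,6}; box has {1,2,3,5,6} → only 4 remains.
(3,4) = 3: row 3 has {1,2,4,6}; col 4 has {1,4,5,6}; box has {1,4,5,6} → only 3 remains.
(4,1) = 5: row 4 has {1,3,4,6}; col 1 has {1,2}; box has {1,2} → only 5 remains.
(4,5) = 2: row 4 has {1,3,4,5,6}; col 5 has {1,4,5,6}; box has {1,4,6} → only 2 remains.
(5,2) = 3: row 5 has {1,2,6}; col 2 has {1,4}; box has {1,2,5} → only 3 remains.
(5,6) = 5: row 5 has {1,2,3,6}; col 6 has {1,2,3,4,6}; box has {1,2,4,6} → only 5 remains.
(6,2) = 6: row 6 has {2,4,5}; col 2 has {1,3,4}; box has {1,2,3,5} → only 6 remains.
(6,3) = 1: row 6 has {2,4,5,6}; col 3 has {2,3,4,5,6}; box has {2,3,4,5,6} → only 1 remains.
(6,5) = 3: row 6 has {1,2,4,5,6}; col 5 has {1,2,4,5,6}; box has {1,2,4,5,6} → only 3 remains.
(1,1) = 3: row 1 has {1,4,5,6}; col 1 has {1,2,5}; box has {1,4} → only 3 remains.
(1,4) = 2: row 1 has {1,3,4,5,6}; col 4 has {1,3,4,5,6}; box has {1,3,4,5,6} → only 2 remains.
(2,1) = 6: row 2 has {1,3,4,5}; col 1 has {1,2,3,5}; box has {1,3,4} → only 6 remains.
(2,2) = 2: row 2 has {1,3,4,5,6}; col 2 has {1,3,4,6}; box has {1,3,4,6} → only 2 remains.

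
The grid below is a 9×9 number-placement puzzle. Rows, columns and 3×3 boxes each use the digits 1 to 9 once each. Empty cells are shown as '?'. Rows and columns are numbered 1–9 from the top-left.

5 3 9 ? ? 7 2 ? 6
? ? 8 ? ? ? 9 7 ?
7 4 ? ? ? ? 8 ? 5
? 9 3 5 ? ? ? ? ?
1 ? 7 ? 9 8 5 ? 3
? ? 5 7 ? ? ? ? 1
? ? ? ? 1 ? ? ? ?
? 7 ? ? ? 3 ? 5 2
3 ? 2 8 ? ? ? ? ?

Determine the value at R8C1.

R2C9 = 4: row 2 has {7,8,9}; col 9 has {1,2,3,5,6}; box has {2,5,6,7,8,9} → only 4 remains.
R1C8 = 1: row 1 has {2,3,5,6,7,9}; col 8 has {5,7}; box has {2,4,5,6,7,8,9} → only 1 remains.
R3C8 = 3: row 3 has {4,5,7,8}; col 8 has {1,5,7}; box has {1,2,4,5,6,7,8,9} → only 3 remains.
R1C4 = 4: row 1 has {1,2,3,5,6,7,9}; col 4 has {5,7,8}; box has {7} → only 4 remains.
R1C5 = 8: row 1 has {1,2,3,4,5,6,7,9}; col 5 has {1,9}; box has {4,7} → only 8 remains.
R4C6 = 1: in row 4, 1 can only go here (every other open cell in that row sees a 1).
R5C8 = 4: in row 5, 4 can only go here (every other open cell in that row sees a 4).
R6C7 = 6: row 6 has {1,5,7}; col 7 has {2,5,8,9}; box has {1,3,4,5} → only 6 remains.
R4C7 = 7: row 4 has {1,3,5,9}; col 7 has {2,5,6,8,9}; box has {1,3,4,5,6} → only 7 remains.
R4C9 = 8: row 4 has {1,3,5,7,9}; col 9 has {1,2,3,4,5,6}; box has {1,3,4,5,6,7} → only 8 remains.
R4C8 = 2: row 4 has {1,3,5,7,8,9}; col 8 has {1,3,4,5,7}; box has {1,3,4,5,6,7,8} → only 2 remains.
R6C8 = 9: row 6 has {1,5,6,7}; col 8 has {1,2,3,4,5,7}; box has {1,2,3,4,5,6,7,8} → only 9 remains.
R9C8 = 6: row 9 has {2,3,8}; col 8 has {1,2,3,4,5,7,9}; box has {2,5} → only 6 remains.
R7C8 = 8: row 7 has {1}; col 8 has {1,2,3,4,5,6,7,9}; box has {2,5,6} → only 8 remains.
R6C5 = 3: in row 6, 3 can only go here (every other open cell in that row sees a 3).
R2C4 = 3: in row 2, 3 can only go here (every other open cell in that row sees a 3).
R2C2 = 1: in row 2, 1 can only go here (every other open cell in that row sees a 1).
R3C3 = 6: row 3 has {3,4,5,7,8}; col 3 has {2,3,5,7,8,9}; box has {1,3,4,5,7,8,9} → only 6 remains.
R3C5 = 2: row 3 has {3,4,5,6,7,8}; col 5 has {1,3,8,9}; box has {3,4,7,8} → only 2 remains.
R3C6 = 9: row 3 has {2,3,4,5,6,7,8}; col 6 has {1,3,7,8}; box has {2,3,4,7,8} → only 9 remains.
R7C3 = 4: row 7 has {1,8}; col 3 has {2,3,5,6,7,8,9}; box has {2,3,7} → only 4 remains.
R7C7 = 3: row 7 has {1,4,8}; col 7 has {2,5,6,7,8,9}; box has {2,5,6,8} → only 3 remains.
R8C3 = 1: row 8 has {2,3,5,7}; col 3 has {2,3,4,5,6,7,8,9}; box has {2,3,4,7} → only 1 remains.
R8C7 = 4: row 8 has {1,2,3,5,7}; col 7 has {2,3,5,6,7,8,9}; box has {2,3,5,6,8} → only 4 remains.
R9C2 = 5: row 9 has {2,3,6,8}; col 2 has {1,3,4,7,9}; box has {1,2,3,4,7} → only 5 remains.
R9C6 = 4: row 9 has {2,3,5,6,8}; col 6 has {1,3,7,8,9}; box has {1,3,8} → only 4 remains.
R9C7 = 1: row 9 has {2,3,4,5,6,8}; col 7 has {2,3,4,5,6,7,8,9}; box has {2,3,4,5,6,8} → only 1 remains.
R2C1 = 2: row 2 has {1,3,4,7,8,9}; col 1 has {1,3,5,7}; box has {1,3,4,5,6,7,8,9} → only 2 remains.
R3C4 = 1: row 3 has {2,3,4,5,6,7,8,9}; col 4 has {3,4,5,7,8}; box has {2,3,4,7,8,9} → only 1 remains.
R6C6 = 2: row 6 has {1,3,5,6,7,9}; col 6 has {1,3,4,7,8,9}; box has {1,3,5,7,8,9} → only 2 remains.
R7C2 = 6: row 7 has {1,3,4,8}; col 2 has {1,3,4,5,7,9}; box has {1,2,3,4,5,7} → only 6 remains.
R7C6 = 5: row 7 has {1,3,4,6,8}; col 6 has {1,2,3,4,7,8,9}; box has {1,3,4,8} → only 5 remains.
R8C5 = 6: row 8 has {1,2,3,4,5,7}; col 5 has {1,2,3,8,9}; box has {1,3,4,5,8} → only 6 remains.
R9C5 = 7: row 9 has {1,2,3,4,5,6,8}; col 5 has {1,2,3,6,8,9}; box has {1,3,4,5,6,8} → only 7 remains.
R9C9 = 9: row 9 has {1,2,3,4,5,6,7,8}; col 9 has {1,2,3,4,5,6,8}; box has {1,2,3,4,5,6,8} → only 9 remains.
R2C5 = 5: row 2 has {1,2,3,4,7,8,9}; col 5 has {1,2,3,6,7,8,9}; box has {1,2,3,4,7,8,9} → only 5 remains.
R2C6 = 6: row 2 has {1,2,3,4,5,7,8,9}; col 6 has {1,2,3,4,5,7,8,9}; box has {1,2,3,4,5,7,8,9} → only 6 remains.
R4C5 = 4: row 4 has {1,2,3,5,7,8,9}; col 5 has {1,2,3,5,6,7,8,9}; box has {1,2,3,5,7,8,9} → only 4 remains.
R5C2 = 2: row 5 has {1,3,4,5,7,8,9}; col 2 has {1,3,4,5,6,7,9}; box has {1,3,5,7,9} → only 2 remains.
R5C4 = 6: row 5 has {1,2,3,4,5,7,8,9}; col 4 has {1,3,4,5,7,8}; box has {1,2,3,4,5,7,8,9} → only 6 remains.
R6C2 = 8: row 6 has {1,2,3,5,6,7,9}; col 2 has {1,2,3,4,5,6,7,9}; box has {1,2,3,5,7,9} → only 8 remains.
R7C1 = 9: row 7 has {1,3,4,5,6,8}; col 1 has {1,2,3,5,7}; box has {1,2,3,4,5,6,7} → only 9 remains.
R7C4 = 2: row 7 has {1,3,4,5,6,8,9}; col 4 has {1,3,4,5,6,7,8}; box has {1,3,4,5,6,7,8} → only 2 remains.
R7C9 = 7: row 7 has {1,2,3,4,5,6,8,9}; col 9 has {1,2,3,4,5,6,8,9}; box has {1,2,3,4,5,6,8,9} → only 7 remains.
R8C1 = 8: row 8 has {1,2,3,4,5,6,7}; col 1 has {1,2,3,5,7,9}; box has {1,2,3,4,5,6,7,9} → only 8 remains.

8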